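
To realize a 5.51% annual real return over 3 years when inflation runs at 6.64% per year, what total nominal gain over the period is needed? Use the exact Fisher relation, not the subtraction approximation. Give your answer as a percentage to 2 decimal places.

Required annual nominal rate: (1+5.51%)(1+6.64%) − 1 = 12.515864%.
Cumulative over 3 years: (1 + 0.12515864)^3 − 1 ≈ 0.42443.

42.44%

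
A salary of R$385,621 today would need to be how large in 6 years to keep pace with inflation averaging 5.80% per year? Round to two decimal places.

R$540,847.32

Cumulative price-level factor: (1+5.80%)^6 ≈ 1.4025359636.
The nominal amount required is R$385,621 scaled up by that factor.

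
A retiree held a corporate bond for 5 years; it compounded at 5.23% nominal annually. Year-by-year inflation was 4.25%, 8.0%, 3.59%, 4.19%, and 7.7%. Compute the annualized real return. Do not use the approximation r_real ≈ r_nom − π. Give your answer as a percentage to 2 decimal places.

Cumulative inflation factor: 1.0425 × 1.080 × 1.0359 × 1.0419 × 1.077 ≈ 1.30876.
Nominal growth factor: 1.29032. Real growth factor = 1.29032 / 1.30876 ≈ 0.98591.
Annualized: 0.98591^(1/5) − 1 ≈ -0.00283.

-0.28%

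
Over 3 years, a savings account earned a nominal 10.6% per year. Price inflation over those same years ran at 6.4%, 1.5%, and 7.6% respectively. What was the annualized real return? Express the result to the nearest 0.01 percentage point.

Cumulative inflation factor: 1.064 × 1.015 × 1.076 ≈ 1.16204.
Nominal growth factor: 1.35290. Real growth factor = 1.35290 / 1.16204 ≈ 1.16425.
Annualized: 1.16425^(1/3) − 1 ≈ 0.05200.

5.20%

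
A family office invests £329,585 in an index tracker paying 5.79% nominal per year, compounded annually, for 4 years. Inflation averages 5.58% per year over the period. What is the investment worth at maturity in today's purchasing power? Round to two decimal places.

Nominal value at maturity: £329,585 × (1 + 5.79%)^4 ≈ £412,805.91.
Price-level factor over 4 years: (1 + 5.58%)^4 ≈ 1.2425864992.
Dividing the nominal maturity value by the price-level factor gives the value in today's money.

£332,215.03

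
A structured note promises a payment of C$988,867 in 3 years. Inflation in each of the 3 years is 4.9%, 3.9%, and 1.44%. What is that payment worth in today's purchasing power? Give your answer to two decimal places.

Price-level factor over 3 years: 1.049 × 1.039 × 1.0144 = 1.1056057184.
Purchasing power today: C$988,867 divided by that factor.

C$894,411.98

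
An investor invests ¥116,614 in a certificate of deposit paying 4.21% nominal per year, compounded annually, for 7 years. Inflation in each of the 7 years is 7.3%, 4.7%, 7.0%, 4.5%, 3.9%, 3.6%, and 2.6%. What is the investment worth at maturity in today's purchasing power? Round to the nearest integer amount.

Nominal value at maturity: ¥116,614 × (1 + 4.21%)^7 ≈ ¥155,638.
Price-level factor over 7 years: 1.073 × 1.047 × 1.070 × 1.045 × 1.039 × 1.036 × 1.026 ≈ 1.3872960046.
The maturity value deflated by that factor is the answer in today's purchasing power.

¥112,188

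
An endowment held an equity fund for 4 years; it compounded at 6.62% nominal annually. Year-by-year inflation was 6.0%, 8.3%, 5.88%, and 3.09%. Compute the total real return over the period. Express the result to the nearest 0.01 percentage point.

Cumulative inflation factor: 1.060 × 1.083 × 1.0588 × 1.0309 ≈ 1.25304.
Nominal growth factor: 1.29227. Real growth factor = 1.29227 / 1.25304 ≈ 1.03131.
Total real return ≈ 3.1312%.

3.13%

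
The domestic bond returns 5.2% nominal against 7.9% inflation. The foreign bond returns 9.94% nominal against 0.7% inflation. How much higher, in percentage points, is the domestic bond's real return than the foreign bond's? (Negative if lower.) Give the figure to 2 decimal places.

The domestic bond real return: 1.052/1.079 − 1 = -2.502%.
The foreign bond real return: 1.0994/1.007 − 1 = 9.176%.
Difference: -2.502 − 9.176 = -11.678 pp.

-11.68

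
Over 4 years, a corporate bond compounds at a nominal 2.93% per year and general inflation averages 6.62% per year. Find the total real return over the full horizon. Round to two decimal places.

The annual real rate is (1+2.93%)/(1+6.62%) − 1 = -3.4609%.
Compounded over 4 years: (1 + -0.034609)^4 − 1 ≈ -0.13141.

-13.14%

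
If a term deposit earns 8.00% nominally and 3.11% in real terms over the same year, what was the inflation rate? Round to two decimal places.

From (1+r_nom) = (1+r_real)(1+π), we get 1+π = (1 + 8.00%)/(1 + 3.11%) = 1.0800/1.0311 ≈ 1.04743.
So π ≈ 4.7425%.

4.74%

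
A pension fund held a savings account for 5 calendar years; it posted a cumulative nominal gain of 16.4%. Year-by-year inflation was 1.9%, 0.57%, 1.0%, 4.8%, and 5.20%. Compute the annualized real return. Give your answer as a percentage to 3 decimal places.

Cumulative inflation factor: 1.019 × 1.0057 × 1.010 × 1.048 × 1.0520 ≈ 1.14115.
Nominal growth factor: 1.16400. Real growth factor = 1.16400 / 1.14115 ≈ 1.02003.
Annualized: 1.02003^(1/5) − 1 ≈ 0.00397.

0.397%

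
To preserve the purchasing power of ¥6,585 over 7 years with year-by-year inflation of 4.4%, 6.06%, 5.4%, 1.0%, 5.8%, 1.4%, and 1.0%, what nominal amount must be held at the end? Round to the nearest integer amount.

Cumulative price-level factor: 1.044 × 1.0606 × 1.054 × 1.010 × 1.058 × 1.014 × 1.010 ≈ 1.2772005668.
The nominal amount required is ¥6,585 scaled up by that factor.

¥8,410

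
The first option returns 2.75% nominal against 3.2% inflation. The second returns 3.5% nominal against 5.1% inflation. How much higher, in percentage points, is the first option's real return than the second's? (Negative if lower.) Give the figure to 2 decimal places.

The first option real return: 1.0275/1.032 − 1 = -0.436%.
The second real return: 1.035/1.051 − 1 = -1.522%.
Difference: -0.436 − (-1.522) = 1.086 pp.

1.09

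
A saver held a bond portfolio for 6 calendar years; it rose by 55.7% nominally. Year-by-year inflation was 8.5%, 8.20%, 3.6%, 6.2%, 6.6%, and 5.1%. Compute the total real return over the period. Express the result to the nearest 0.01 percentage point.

7.59%

Cumulative inflation factor: 1.085 × 1.0820 × 1.036 × 1.062 × 1.066 × 1.051 ≈ 1.44711.
Nominal growth factor: 1.55700. Real growth factor = 1.55700 / 1.44711 ≈ 1.07594.
Total real return ≈ 7.5938%.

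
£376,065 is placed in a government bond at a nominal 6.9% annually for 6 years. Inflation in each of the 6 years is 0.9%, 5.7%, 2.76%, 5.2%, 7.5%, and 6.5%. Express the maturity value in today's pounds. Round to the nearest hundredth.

£425,172.42

Nominal value at maturity: £376,065 × (1 + 6.9%)^6 ≈ £561,214.84.
Price-level factor over 6 years: 1.009 × 1.057 × 1.0276 × 1.052 × 1.075 × 1.065 ≈ 1.3199700007.
The maturity value deflated by that factor is the answer in today's purchasing power.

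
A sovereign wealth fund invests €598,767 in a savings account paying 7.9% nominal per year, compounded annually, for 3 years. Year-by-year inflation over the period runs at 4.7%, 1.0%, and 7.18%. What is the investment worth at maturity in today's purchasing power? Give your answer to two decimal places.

Nominal value at maturity: €598,767 × (1 + 7.9%)^3 ≈ €752,180.71.
Price-level factor over 3 years: 1.047 × 1.010 × 1.0718 = 1.133396346.
The maturity value deflated by that factor is the answer in today's purchasing power.

€663,651.96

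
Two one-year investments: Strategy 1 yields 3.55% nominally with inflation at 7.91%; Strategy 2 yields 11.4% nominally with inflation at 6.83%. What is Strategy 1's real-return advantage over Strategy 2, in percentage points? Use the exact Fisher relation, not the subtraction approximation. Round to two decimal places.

-8.32

Strategy 1 real return: 1.0355/1.0791 − 1 = -4.040%.
Strategy 2 real return: 1.114/1.0683 − 1 = 4.278%.
Difference: -4.040 − 4.278 = -8.318 pp.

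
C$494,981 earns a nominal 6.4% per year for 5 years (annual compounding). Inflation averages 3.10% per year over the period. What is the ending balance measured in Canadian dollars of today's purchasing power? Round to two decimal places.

Nominal value at maturity: C$494,981 × (1 + 6.4%)^5 ≈ C$674,988.96.
Price-level factor over 5 years: (1 + 3.10%)^5 ≈ 1.1649125562.
The maturity value deflated by that factor is the answer in today's purchasing power.

C$579,433.16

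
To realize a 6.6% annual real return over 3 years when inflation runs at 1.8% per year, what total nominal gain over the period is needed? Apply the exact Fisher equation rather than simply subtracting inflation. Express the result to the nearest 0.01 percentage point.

27.80%

Required annual nominal rate: (1+6.6%)(1+1.8%) − 1 = 8.5188%.
Cumulative over 3 years: (1 + 0.085188)^3 − 1 ≈ 0.27795.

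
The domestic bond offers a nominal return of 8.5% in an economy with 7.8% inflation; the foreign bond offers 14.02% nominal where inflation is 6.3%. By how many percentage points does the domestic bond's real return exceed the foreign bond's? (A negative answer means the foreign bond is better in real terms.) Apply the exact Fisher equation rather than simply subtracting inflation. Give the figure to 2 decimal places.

The domestic bond real return: 1.085/1.078 − 1 = 0.649%.
The foreign bond real return: 1.1402/1.063 − 1 = 7.262%.
Difference: 0.649 − 7.262 = -6.613 pp.

-6.61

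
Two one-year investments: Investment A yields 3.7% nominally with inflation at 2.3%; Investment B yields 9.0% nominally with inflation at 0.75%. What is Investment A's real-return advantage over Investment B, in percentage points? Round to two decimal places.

-6.82

Investment A real return: 1.037/1.023 − 1 = 1.369%.
Investment B real return: 1.090/1.0075 − 1 = 8.189%.
Difference: 1.369 − 8.189 = -6.820 pp.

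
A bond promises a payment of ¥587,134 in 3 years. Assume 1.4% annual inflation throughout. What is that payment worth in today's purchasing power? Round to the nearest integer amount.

Price-level factor over 3 years: (1 + 1.4%)^3 = 1.042590744.
Purchasing power today: ¥587,134 divided by that factor.

¥563,149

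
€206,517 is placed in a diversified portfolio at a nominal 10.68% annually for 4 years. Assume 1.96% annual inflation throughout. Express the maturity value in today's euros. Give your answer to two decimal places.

€286,756.39

Nominal value at maturity: €206,517 × (1 + 10.68%)^4 ≈ €309,907.73.
Price-level factor over 4 years: (1 + 1.96%)^4 ≈ 1.0807352257.
The maturity value deflated by that factor is the answer in today's purchasing power.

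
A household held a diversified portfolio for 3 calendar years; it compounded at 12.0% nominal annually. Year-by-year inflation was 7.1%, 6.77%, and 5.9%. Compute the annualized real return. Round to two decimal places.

5.08%

Cumulative inflation factor: 1.071 × 1.0677 × 1.059 ≈ 1.21097.
Nominal growth factor: 1.40493. Real growth factor = 1.40493 / 1.21097 ≈ 1.16016.
Annualized: 1.16016^(1/3) − 1 ≈ 0.05077.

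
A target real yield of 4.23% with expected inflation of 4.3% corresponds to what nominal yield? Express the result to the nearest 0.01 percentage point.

By the Fisher equation, 1 + r_nom = (1 + 4.23%)(1 + 4.3%) = 1.0423 × 1.043 = 1.0871189.
So r_nom = 8.71189%.

8.71%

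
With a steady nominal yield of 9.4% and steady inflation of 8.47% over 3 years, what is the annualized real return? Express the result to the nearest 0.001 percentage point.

0.857%

With constant rates the annual real return is the same each year: (1+9.4%)/(1+8.47%) − 1 = 0.00857.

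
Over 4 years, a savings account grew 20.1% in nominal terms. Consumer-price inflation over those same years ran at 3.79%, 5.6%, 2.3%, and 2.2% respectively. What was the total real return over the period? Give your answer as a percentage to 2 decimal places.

4.81%

Cumulative inflation factor: 1.0379 × 1.056 × 1.023 × 1.022 ≈ 1.14590.
Nominal growth factor: 1.20100. Real growth factor = 1.20100 / 1.14590 ≈ 1.04809.
Total real return ≈ 4.8086%.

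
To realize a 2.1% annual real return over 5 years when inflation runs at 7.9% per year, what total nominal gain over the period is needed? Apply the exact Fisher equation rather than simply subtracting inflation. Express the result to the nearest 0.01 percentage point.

62.27%

Required annual nominal rate: (1+2.1%)(1+7.9%) − 1 = 10.1659%.
Cumulative over 5 years: (1 + 0.101659)^5 − 1 ≈ 0.62269.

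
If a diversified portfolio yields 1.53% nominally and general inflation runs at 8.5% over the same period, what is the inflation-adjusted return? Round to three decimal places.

Real return via the Fisher equation: (1 + 1.53%)/(1 + 8.5%) − 1 = 1.0153/1.085 − 1 ≈ -0.06424.

-6.424%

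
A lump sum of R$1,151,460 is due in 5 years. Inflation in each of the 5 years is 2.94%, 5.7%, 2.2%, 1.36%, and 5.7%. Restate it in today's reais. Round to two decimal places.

R$966,489.68

Price-level factor over 5 years: 1.0294 × 1.057 × 1.022 × 1.0136 × 1.057 ≈ 1.1913836513.
Purchasing power today: R$1,151,460 divided by that factor.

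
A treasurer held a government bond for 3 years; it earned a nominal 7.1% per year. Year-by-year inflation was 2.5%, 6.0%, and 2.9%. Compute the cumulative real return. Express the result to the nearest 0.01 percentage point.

Cumulative inflation factor: 1.025 × 1.060 × 1.029 ≈ 1.11801.
Nominal growth factor: 1.22848. Real growth factor = 1.22848 / 1.11801 ≈ 1.09881.
Total real return ≈ 9.8812%.

9.88%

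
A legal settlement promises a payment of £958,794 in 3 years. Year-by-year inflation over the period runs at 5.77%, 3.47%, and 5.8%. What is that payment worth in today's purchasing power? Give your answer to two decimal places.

£828,061.68

Price-level factor over 3 years: 1.0577 × 1.0347 × 1.058 ≈ 1.1578775170.
Purchasing power today: £958,794 divided by that factor.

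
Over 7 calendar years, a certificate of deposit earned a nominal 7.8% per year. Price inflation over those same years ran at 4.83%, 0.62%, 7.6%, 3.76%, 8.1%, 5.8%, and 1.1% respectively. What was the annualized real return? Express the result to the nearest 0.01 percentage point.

3.15%

Cumulative inflation factor: 1.0483 × 1.0062 × 1.076 × 1.0376 × 1.081 × 1.058 × 1.011 ≈ 1.36168.
Nominal growth factor: 1.69173. Real growth factor = 1.69173 / 1.36168 ≈ 1.24239.
Annualized: 1.24239^(1/7) − 1 ≈ 0.03149.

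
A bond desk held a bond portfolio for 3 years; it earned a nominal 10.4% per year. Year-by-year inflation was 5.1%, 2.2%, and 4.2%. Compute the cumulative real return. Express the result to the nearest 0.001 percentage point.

20.223%

Cumulative inflation factor: 1.051 × 1.022 × 1.042 ≈ 1.11924.
Nominal growth factor: 1.34557. Real growth factor = 1.34557 / 1.11924 ≈ 1.20223.
Total real return ≈ 20.2225%.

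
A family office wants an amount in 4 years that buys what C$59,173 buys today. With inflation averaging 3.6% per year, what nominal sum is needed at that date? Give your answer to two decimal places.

Cumulative price-level factor: (1+3.6%)^4 ≈ 1.1519643036.
The nominal amount required is C$59,173 scaled up by that factor.

C$68,165.18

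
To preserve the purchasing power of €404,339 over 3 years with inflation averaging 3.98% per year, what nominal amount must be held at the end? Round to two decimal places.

€454,564.04

Cumulative price-level factor: (1+3.98%)^3 ≈ 1.1242151648.
The nominal amount required is €404,339 scaled up by that factor.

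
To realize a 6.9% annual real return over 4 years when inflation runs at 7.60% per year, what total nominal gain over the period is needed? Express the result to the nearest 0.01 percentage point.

75.05%

Required annual nominal rate: (1+6.9%)(1+7.60%) − 1 = 15.0244%.
Cumulative over 4 years: (1 + 0.150244)^4 − 1 ≈ 0.75049.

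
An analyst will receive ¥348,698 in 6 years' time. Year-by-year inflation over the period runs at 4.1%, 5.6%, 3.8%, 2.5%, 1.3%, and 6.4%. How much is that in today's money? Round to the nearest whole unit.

Price-level factor over 6 years: 1.041 × 1.056 × 1.038 × 1.025 × 1.013 × 1.064 ≈ 1.2606279735.
Purchasing power today: ¥348,698 divided by that factor.

¥276,607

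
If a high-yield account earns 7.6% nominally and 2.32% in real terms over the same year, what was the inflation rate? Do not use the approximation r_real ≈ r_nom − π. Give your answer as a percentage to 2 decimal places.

From (1+r_nom) = (1+r_real)(1+π), we get 1+π = (1 + 7.6%)/(1 + 2.32%) = 1.076/1.0232 ≈ 1.05160.
So π ≈ 5.1603%.

5.16%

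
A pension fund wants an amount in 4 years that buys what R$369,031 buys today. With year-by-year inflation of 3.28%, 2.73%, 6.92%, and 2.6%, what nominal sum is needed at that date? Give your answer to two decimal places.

Cumulative price-level factor: 1.0328 × 1.0273 × 1.0692 × 1.026 ≈ 1.1639111489.
Multiplying R$369,031 by the price-level factor gives the future nominal sum.

R$429,519.30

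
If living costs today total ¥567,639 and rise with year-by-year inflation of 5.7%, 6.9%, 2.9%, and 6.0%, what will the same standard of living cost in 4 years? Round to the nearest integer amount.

Cumulative price-level factor: 1.057 × 1.069 × 1.029 × 1.060 ≈ 1.2324631204.
The nominal amount required is ¥567,639 scaled up by that factor.

¥699,594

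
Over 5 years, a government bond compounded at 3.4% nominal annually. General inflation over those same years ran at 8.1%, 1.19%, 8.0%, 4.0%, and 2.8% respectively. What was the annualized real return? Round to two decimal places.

-1.32%

Cumulative inflation factor: 1.081 × 1.0119 × 1.080 × 1.040 × 1.028 ≈ 1.26303.
Nominal growth factor: 1.18196. Real growth factor = 1.18196 / 1.26303 ≈ 0.93581.
Annualized: 0.93581^(1/5) − 1 ≈ -0.01318.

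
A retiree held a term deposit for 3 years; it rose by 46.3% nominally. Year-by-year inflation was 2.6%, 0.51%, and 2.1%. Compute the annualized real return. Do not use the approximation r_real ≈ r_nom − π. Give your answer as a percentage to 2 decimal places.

Cumulative inflation factor: 1.026 × 1.0051 × 1.021 ≈ 1.05289.
Nominal growth factor: 1.46300. Real growth factor = 1.46300 / 1.05289 ≈ 1.38951.
Annualized: 1.38951^(1/3) − 1 ≈ 0.11589.

11.59%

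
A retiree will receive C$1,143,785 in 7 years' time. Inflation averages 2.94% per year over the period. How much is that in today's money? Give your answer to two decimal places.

C$933,802.97

Price-level factor over 7 years: (1 + 2.94%)^7 ≈ 1.2248676014.
Purchasing power today: C$1,143,785 divided by that factor.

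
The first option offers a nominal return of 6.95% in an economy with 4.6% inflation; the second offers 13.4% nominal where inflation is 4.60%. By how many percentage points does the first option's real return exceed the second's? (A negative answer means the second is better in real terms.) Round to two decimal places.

-6.17

The first option real return: 1.0695/1.046 − 1 = 2.247%.
The second real return: 1.134/1.0460 − 1 = 8.413%.
Difference: 2.247 − 8.413 = -6.166 pp.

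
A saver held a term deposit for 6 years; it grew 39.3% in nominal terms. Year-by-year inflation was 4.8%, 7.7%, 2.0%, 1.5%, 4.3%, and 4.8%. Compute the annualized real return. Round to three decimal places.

1.456%

Cumulative inflation factor: 1.048 × 1.077 × 1.020 × 1.015 × 1.043 × 1.048 ≈ 1.27729.
Nominal growth factor: 1.39300. Real growth factor = 1.39300 / 1.27729 ≈ 1.09059.
Annualized: 1.09059^(1/6) − 1 ≈ 0.01456.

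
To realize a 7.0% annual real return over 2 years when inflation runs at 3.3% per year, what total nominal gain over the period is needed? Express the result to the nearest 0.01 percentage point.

22.17%

Required annual nominal rate: (1+7.0%)(1+3.3%) − 1 = 10.531%.
Cumulative over 2 years: (1 + 0.10531)^2 − 1 ≈ 0.22171.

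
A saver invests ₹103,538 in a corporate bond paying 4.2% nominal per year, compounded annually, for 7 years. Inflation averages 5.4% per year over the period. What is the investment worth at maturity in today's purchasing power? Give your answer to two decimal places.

Nominal value at maturity: ₹103,538 × (1 + 4.2%)^7 ≈ ₹138,093.68.
Price-level factor over 7 years: (1 + 5.4%)^7 ≈ 1.4450546643.
Dividing the nominal maturity value by the price-level factor gives the value in today's money.

₹95,562.95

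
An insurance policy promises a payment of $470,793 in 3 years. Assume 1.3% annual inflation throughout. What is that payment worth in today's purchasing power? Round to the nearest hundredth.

$452,899.31

Price-level factor over 3 years: (1 + 1.3%)^3 = 1.039509197.
Purchasing power today: $470,793 divided by that factor.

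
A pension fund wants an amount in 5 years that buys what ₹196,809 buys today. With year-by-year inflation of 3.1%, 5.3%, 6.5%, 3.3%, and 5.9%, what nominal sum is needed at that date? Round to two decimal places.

₹248,930.37

Cumulative price-level factor: 1.031 × 1.053 × 1.065 × 1.033 × 1.059 ≈ 1.2648322366.
Multiplying ₹196,809 by the price-level factor gives the future nominal sum.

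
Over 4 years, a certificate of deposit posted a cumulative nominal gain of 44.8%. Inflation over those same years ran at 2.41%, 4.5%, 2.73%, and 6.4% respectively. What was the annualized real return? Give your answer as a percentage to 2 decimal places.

5.48%

Cumulative inflation factor: 1.0241 × 1.045 × 1.0273 × 1.064 ≈ 1.16976.
Nominal growth factor: 1.44800. Real growth factor = 1.44800 / 1.16976 ≈ 1.23786.
Annualized: 1.23786^(1/4) − 1 ≈ 0.05479.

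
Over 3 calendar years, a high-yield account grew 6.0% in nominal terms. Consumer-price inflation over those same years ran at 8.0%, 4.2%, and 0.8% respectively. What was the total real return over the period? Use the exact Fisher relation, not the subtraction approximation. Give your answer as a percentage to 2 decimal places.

-6.56%

Cumulative inflation factor: 1.080 × 1.042 × 1.008 ≈ 1.13436.
Nominal growth factor: 1.06000. Real growth factor = 1.06000 / 1.13436 ≈ 0.93445.
Total real return ≈ -6.5555%.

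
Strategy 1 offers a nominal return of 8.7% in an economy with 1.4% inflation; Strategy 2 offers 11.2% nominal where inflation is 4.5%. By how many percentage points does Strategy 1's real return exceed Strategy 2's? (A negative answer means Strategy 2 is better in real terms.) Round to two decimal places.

0.79

Strategy 1 real return: 1.087/1.014 − 1 = 7.199%.
Strategy 2 real return: 1.112/1.045 − 1 = 6.411%.
Difference: 7.199 − 6.411 = 0.788 pp.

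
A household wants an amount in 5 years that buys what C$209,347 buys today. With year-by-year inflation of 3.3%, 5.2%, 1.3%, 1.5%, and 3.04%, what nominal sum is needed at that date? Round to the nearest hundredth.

Cumulative price-level factor: 1.033 × 1.052 × 1.013 × 1.015 × 1.0304 ≈ 1.1513235787.
The nominal amount required is C$209,347 scaled up by that factor.

C$241,026.14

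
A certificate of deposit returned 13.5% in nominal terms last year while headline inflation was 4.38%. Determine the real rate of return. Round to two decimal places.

8.74%

Real return via the Fisher equation: (1 + 13.5%)/(1 + 4.38%) − 1 = 1.135/1.0438 − 1 ≈ 0.08737.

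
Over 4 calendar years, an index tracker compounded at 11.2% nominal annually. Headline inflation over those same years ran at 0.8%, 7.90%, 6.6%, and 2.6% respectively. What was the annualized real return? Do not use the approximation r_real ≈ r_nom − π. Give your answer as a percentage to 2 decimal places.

6.48%

Cumulative inflation factor: 1.008 × 1.0790 × 1.066 × 1.026 ≈ 1.18956.
Nominal growth factor: 1.52904. Real growth factor = 1.52904 / 1.18956 ≈ 1.28538.
Annualized: 1.28538^(1/4) − 1 ≈ 0.06478.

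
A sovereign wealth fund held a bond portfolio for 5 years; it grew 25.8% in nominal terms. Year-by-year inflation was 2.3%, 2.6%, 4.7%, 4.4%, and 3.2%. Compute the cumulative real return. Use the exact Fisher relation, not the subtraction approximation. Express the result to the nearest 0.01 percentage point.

Cumulative inflation factor: 1.023 × 1.026 × 1.047 × 1.044 × 1.032 ≈ 1.18400.
Nominal growth factor: 1.25800. Real growth factor = 1.25800 / 1.18400 ≈ 1.06250.
Total real return ≈ 6.2504%.

6.25%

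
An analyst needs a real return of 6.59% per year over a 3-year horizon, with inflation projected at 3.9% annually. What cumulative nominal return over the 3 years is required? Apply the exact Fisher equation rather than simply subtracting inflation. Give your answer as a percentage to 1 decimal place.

Required annual nominal rate: (1+6.59%)(1+3.9%) − 1 = 10.74701%.
Cumulative over 3 years: (1 + 0.1074701)^3 − 1 ≈ 0.35830.

35.8%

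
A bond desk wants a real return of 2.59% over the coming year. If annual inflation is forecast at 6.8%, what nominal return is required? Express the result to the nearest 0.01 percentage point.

9.57%

By the Fisher equation, 1 + r_nom = (1 + 2.59%)(1 + 6.8%) = 1.0259 × 1.068 = 1.0956612.
So r_nom = 9.56612%.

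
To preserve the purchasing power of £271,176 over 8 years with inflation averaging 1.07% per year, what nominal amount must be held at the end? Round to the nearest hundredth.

Cumulative price-level factor: (1+1.07%)^8 ≈ 1.0888752479.
The nominal amount required is £271,176 scaled up by that factor.

£295,276.83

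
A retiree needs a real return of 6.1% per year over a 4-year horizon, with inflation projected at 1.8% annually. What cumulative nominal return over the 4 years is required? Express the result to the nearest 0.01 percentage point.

36.10%

Required annual nominal rate: (1+6.1%)(1+1.8%) − 1 = 8.0098%.
Cumulative over 4 years: (1 + 0.080098)^4 − 1 ≈ 0.36098.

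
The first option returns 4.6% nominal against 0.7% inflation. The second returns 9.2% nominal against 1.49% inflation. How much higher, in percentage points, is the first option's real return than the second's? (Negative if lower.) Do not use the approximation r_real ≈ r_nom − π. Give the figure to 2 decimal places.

The first option real return: 1.046/1.007 − 1 = 3.873%.
The second real return: 1.092/1.0149 − 1 = 7.597%.
Difference: 3.873 − 7.597 = -3.724 pp.

-3.72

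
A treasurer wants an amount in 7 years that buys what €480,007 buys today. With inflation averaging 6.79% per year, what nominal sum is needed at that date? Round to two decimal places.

€760,259.19

Cumulative price-level factor: (1+6.79%)^7 ≈ 1.5838502066.
Multiplying €480,007 by the price-level factor gives the future nominal sum.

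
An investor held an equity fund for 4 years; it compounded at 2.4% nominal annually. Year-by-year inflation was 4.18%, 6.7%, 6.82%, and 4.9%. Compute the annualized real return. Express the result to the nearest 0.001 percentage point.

Cumulative inflation factor: 1.0418 × 1.067 × 1.0682 × 1.049 ≈ 1.24559.
Nominal growth factor: 1.09951. Real growth factor = 1.09951 / 1.24559 ≈ 0.88272.
Annualized: 0.88272^(1/4) − 1 ≈ -0.03071.

-3.071%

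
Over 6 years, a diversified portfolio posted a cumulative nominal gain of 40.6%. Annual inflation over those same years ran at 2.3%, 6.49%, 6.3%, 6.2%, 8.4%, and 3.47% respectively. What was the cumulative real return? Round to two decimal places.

1.93%

Cumulative inflation factor: 1.023 × 1.0649 × 1.063 × 1.062 × 1.084 × 1.0347 ≈ 1.37939.
Nominal growth factor: 1.40600. Real growth factor = 1.40600 / 1.37939 ≈ 1.01929.
Total real return ≈ 1.9294%.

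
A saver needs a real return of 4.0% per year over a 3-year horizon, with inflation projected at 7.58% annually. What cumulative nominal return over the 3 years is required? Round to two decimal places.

40.05%

Required annual nominal rate: (1+4.0%)(1+7.58%) − 1 = 11.8832%.
Cumulative over 3 years: (1 + 0.118832)^3 − 1 ≈ 0.40054.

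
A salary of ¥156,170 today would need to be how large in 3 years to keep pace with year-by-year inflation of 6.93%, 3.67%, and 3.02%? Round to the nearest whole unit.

¥178,349

Cumulative price-level factor: 1.0693 × 1.0367 × 1.0302 ≈ 1.1420213180.
The nominal amount required is ¥156,170 scaled up by that factor.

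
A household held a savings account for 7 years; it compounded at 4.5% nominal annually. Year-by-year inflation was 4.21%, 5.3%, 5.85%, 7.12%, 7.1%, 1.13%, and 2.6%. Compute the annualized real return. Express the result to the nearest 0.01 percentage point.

Cumulative inflation factor: 1.0421 × 1.053 × 1.0585 × 1.0712 × 1.071 × 1.0113 × 1.026 ≈ 1.38266.
Nominal growth factor: 1.36086. Real growth factor = 1.36086 / 1.38266 ≈ 0.98423.
Annualized: 0.98423^(1/7) − 1 ≈ -0.00227.

-0.23%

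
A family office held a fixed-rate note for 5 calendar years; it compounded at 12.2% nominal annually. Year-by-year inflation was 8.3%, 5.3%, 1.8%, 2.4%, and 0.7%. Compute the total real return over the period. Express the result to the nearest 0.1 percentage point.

Cumulative inflation factor: 1.083 × 1.053 × 1.018 × 1.024 × 1.007 ≈ 1.19711.
Nominal growth factor: 1.77813. Real growth factor = 1.77813 / 1.19711 ≈ 1.48535.
Total real return ≈ 48.5355%.

48.5%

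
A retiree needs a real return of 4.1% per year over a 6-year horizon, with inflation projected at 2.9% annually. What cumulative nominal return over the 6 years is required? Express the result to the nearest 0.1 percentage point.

51.1%

Required annual nominal rate: (1+4.1%)(1+2.9%) − 1 = 7.1189%.
Cumulative over 6 years: (1 + 0.071189)^6 − 1 ≈ 0.51076.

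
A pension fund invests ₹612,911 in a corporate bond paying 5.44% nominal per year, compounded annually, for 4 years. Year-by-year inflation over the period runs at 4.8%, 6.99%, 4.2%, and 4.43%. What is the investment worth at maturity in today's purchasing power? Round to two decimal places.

₹620,899.83

Nominal value at maturity: ₹612,911 × (1 + 5.44%)^4 ≈ ₹757,563.44.
Price-level factor over 4 years: 1.048 × 1.0699 × 1.042 × 1.0443 ≈ 1.2201057312.
The maturity value deflated by that factor is the answer in today's purchasing power.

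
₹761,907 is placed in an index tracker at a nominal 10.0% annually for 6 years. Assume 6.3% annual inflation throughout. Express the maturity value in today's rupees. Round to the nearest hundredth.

₹935,531.66

Nominal value at maturity: ₹761,907 × (1 + 10.0%)^6 ≈ ₹1,349,764.73.
Price-level factor over 6 years: (1 + 6.3%)^6 ≈ 1.4427782516.
The maturity value deflated by that factor is the answer in today's purchasing power.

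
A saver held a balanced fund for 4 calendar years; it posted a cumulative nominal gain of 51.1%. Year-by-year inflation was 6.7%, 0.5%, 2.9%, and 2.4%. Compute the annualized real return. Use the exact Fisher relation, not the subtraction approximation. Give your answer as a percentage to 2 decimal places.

7.54%

Cumulative inflation factor: 1.067 × 1.005 × 1.029 × 1.024 ≈ 1.12992.
Nominal growth factor: 1.51100. Real growth factor = 1.51100 / 1.12992 ≈ 1.33727.
Annualized: 1.33727^(1/4) − 1 ≈ 0.07536.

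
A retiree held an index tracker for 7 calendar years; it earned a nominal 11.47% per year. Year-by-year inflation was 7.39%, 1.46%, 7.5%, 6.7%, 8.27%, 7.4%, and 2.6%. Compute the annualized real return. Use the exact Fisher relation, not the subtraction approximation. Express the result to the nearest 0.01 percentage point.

Cumulative inflation factor: 1.0739 × 1.0146 × 1.075 × 1.067 × 1.0827 × 1.074 × 1.026 ≈ 1.49105.
Nominal growth factor: 2.13848. Real growth factor = 2.13848 / 1.49105 ≈ 1.43422.
Annualized: 1.43422^(1/7) − 1 ≈ 0.05287.

5.29%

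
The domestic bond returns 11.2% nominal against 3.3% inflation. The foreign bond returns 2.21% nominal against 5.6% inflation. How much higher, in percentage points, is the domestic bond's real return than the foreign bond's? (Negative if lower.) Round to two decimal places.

The domestic bond real return: 1.112/1.033 − 1 = 7.648%.
The foreign bond real return: 1.0221/1.056 − 1 = -3.210%.
Difference: 7.648 − (-3.210) = 10.858 pp.

10.86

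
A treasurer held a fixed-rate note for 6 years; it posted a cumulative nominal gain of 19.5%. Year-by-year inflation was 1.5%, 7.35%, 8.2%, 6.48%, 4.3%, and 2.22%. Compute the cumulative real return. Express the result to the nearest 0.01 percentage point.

-10.71%

Cumulative inflation factor: 1.015 × 1.0735 × 1.082 × 1.0648 × 1.043 × 1.0222 ≈ 1.33839.
Nominal growth factor: 1.19500. Real growth factor = 1.19500 / 1.33839 ≈ 0.89286.
Total real return ≈ -10.7138%.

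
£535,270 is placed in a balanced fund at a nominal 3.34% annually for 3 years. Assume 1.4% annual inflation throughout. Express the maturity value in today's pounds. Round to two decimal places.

£566,584.14

Nominal value at maturity: £535,270 × (1 + 3.34%)^3 ≈ £590,715.38.
Price-level factor over 3 years: (1 + 1.4%)^3 = 1.042590744.
Dividing the nominal maturity value by the price-level factor gives the value in today's money.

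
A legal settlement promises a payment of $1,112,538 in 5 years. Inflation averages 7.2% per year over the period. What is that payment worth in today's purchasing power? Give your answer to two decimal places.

$785,852.30

Price-level factor over 5 years: (1 + 7.2%)^5 ≈ 1.4157087842.
Purchasing power today: $1,112,538 divided by that factor.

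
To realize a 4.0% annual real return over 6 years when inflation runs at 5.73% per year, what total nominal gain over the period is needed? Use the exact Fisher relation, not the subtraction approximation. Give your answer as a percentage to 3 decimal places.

Required annual nominal rate: (1+4.0%)(1+5.73%) − 1 = 9.9592%.
Cumulative over 6 years: (1 + 0.099592)^6 − 1 ≈ 0.76762.

76.762%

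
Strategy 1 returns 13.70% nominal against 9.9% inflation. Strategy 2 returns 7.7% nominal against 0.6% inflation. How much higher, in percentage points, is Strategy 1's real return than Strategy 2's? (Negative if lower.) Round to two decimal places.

Strategy 1 real return: 1.1370/1.099 − 1 = 3.458%.
Strategy 2 real return: 1.077/1.006 − 1 = 7.058%.
Difference: 3.458 − 7.058 = -3.600 pp.

-3.60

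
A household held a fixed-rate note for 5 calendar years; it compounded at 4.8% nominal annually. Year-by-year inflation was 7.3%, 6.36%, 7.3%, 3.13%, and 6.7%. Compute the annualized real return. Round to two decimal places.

-1.27%

Cumulative inflation factor: 1.073 × 1.0636 × 1.073 × 1.0313 × 1.067 ≈ 1.34750.
Nominal growth factor: 1.26417. Real growth factor = 1.26417 / 1.34750 ≈ 0.93816.
Annualized: 0.93816^(1/5) − 1 ≈ -0.01268.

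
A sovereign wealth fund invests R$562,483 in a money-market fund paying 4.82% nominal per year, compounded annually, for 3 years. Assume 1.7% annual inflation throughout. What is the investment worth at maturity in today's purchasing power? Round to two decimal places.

R$615,855.76

Nominal value at maturity: R$562,483 × (1 + 4.82%)^3 ≈ R$647,801.38.
Price-level factor over 3 years: (1 + 1.7%)^3 = 1.051871913.
The maturity value deflated by that factor is the answer in today's purchasing power.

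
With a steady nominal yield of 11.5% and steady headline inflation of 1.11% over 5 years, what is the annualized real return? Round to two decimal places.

10.28%

With constant rates the annual real return is the same each year: (1+11.5%)/(1+1.11%) − 1 = 0.10276.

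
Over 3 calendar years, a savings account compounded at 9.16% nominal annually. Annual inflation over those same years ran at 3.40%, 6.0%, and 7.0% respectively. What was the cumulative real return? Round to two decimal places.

10.91%

Cumulative inflation factor: 1.0340 × 1.060 × 1.070 ≈ 1.17276.
Nominal growth factor: 1.30074. Real growth factor = 1.30074 / 1.17276 ≈ 1.10912.
Total real return ≈ 10.9125%.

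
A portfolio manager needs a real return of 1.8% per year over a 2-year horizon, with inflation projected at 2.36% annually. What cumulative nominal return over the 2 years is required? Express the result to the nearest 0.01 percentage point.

8.58%

Required annual nominal rate: (1+1.8%)(1+2.36%) − 1 = 4.20248%.
Cumulative over 2 years: (1 + 0.0420248)^2 − 1 ≈ 0.08582.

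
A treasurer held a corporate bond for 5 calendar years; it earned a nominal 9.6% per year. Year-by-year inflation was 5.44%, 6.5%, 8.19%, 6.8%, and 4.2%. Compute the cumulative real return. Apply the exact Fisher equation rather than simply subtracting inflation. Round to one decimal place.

17.0%

Cumulative inflation factor: 1.0544 × 1.065 × 1.0819 × 1.068 × 1.042 ≈ 1.35201.
Nominal growth factor: 1.58144. Real growth factor = 1.58144 / 1.35201 ≈ 1.16969.
Total real return ≈ 16.9692%.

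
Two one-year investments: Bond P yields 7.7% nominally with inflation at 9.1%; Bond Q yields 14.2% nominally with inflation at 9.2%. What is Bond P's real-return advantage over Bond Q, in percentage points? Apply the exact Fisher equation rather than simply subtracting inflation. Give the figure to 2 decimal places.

-5.86

Bond P real return: 1.077/1.091 − 1 = -1.283%.
Bond Q real return: 1.142/1.092 − 1 = 4.579%.
Difference: -1.283 − 4.579 = -5.862 pp.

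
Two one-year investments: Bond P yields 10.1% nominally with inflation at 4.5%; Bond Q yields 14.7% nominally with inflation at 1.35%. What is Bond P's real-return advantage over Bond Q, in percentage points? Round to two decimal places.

-7.81

Bond P real return: 1.101/1.045 − 1 = 5.359%.
Bond Q real return: 1.147/1.0135 − 1 = 13.172%.
Difference: 5.359 − 13.172 = -7.813 pp.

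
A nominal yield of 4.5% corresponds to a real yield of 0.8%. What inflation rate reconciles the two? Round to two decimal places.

From (1+r_nom) = (1+r_real)(1+π), we get 1+π = (1 + 4.5%)/(1 + 0.8%) = 1.045/1.008 ≈ 1.03671.
So π ≈ 3.6706%.

3.67%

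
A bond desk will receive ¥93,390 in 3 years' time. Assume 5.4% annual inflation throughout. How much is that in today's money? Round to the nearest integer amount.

¥79,759

Price-level factor over 3 years: (1 + 5.4%)^3 = 1.170905464.
Purchasing power today: ¥93,390 divided by that factor.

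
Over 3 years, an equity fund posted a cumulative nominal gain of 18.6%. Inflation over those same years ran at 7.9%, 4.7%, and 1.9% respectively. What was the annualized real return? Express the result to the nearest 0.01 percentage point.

1.00%

Cumulative inflation factor: 1.079 × 1.047 × 1.019 ≈ 1.15118.
Nominal growth factor: 1.18600. Real growth factor = 1.18600 / 1.15118 ≈ 1.03025.
Annualized: 1.03025^(1/3) − 1 ≈ 0.00998.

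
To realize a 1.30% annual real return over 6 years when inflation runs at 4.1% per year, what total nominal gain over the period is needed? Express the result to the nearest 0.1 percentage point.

Required annual nominal rate: (1+1.30%)(1+4.1%) − 1 = 5.4533%.
Cumulative over 6 years: (1 + 0.054533)^6 − 1 ≈ 0.37518.

37.5%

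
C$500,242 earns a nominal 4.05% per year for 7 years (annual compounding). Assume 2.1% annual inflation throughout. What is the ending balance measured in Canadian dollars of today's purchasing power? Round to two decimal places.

C$571,076.84

Nominal value at maturity: C$500,242 × (1 + 4.05%)^7 ≈ C$660,502.92.
Price-level factor over 7 years: (1 + 2.1%)^7 ≈ 1.1565920282.
Dividing the nominal maturity value by the price-level factor gives the value in today's money.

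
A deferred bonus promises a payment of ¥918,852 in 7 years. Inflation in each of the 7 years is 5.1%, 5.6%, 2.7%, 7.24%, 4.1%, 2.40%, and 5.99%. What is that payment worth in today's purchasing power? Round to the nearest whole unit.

Price-level factor over 7 years: 1.051 × 1.056 × 1.027 × 1.0724 × 1.041 × 1.0240 × 1.0599 ≈ 1.3810501884.
Purchasing power today: ¥918,852 divided by that factor.

¥665,328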